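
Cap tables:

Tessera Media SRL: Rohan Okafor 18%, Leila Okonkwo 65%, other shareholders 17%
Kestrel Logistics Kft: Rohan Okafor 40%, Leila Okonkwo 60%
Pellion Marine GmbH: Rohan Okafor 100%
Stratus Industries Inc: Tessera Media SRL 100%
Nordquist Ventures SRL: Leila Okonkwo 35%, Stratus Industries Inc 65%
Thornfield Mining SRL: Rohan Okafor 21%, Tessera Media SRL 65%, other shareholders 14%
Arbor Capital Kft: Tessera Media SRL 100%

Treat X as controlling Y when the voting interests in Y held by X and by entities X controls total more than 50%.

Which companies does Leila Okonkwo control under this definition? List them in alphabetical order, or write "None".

Arbor Capital Kft, Kestrel Logistics Kft, Nordquist Ventures SRL, Stratus Industries Inc, Tessera Media SRL, Thornfield Mining SRL

Leila holds 65% of Tessera, so Leila controls Tessera.
Leila holds 60% of Kestrel, so Leila controls Kestrel.
Tessera holds 100% of Stratus, so Leila controls Stratus.
Leila and Stratus together hold 35% + 65% = 100% of Nordquist, so Leila controls Nordquist.
Tessera holds 65% of Thornfield, so Leila controls Thornfield.
Tessera holds 100% of Arbor, so Leila controls Arbor.
No other company's threshold is met.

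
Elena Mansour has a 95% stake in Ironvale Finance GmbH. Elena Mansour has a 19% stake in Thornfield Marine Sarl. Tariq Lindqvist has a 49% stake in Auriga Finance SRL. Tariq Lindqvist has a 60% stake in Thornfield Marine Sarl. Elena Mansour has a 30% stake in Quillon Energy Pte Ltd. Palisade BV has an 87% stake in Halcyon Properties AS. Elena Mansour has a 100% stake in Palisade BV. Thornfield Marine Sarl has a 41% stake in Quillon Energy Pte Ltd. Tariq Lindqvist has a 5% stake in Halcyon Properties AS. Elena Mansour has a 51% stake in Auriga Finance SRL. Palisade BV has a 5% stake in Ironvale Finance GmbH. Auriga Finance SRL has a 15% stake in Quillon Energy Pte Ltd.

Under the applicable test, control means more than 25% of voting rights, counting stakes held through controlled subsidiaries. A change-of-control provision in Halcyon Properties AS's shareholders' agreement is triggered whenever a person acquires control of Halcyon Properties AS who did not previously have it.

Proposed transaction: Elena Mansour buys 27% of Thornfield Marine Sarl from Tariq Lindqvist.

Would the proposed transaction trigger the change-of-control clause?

No

The purchase adds only to Elena's holdings (Tariq's stake shrinks), so Elena is the only person who could newly come to control Halcyon.
Elena holds 100% of Palisade, so Elena controls Palisade.
Palisade holds 87% of Halcyon, so Elena controls Halcyon.
So Elena already controls Halcyon before the transaction.
After the purchase, Elena's direct stake in Thornfield rises to 19% + 27% = 46%, and Tariq's stake falls to 33%.
Elena controlled Halcyon already, so this is not a new person acquiring control; every other person's position is unchanged or reduced.
No new person acquires control, so the clause is not triggered.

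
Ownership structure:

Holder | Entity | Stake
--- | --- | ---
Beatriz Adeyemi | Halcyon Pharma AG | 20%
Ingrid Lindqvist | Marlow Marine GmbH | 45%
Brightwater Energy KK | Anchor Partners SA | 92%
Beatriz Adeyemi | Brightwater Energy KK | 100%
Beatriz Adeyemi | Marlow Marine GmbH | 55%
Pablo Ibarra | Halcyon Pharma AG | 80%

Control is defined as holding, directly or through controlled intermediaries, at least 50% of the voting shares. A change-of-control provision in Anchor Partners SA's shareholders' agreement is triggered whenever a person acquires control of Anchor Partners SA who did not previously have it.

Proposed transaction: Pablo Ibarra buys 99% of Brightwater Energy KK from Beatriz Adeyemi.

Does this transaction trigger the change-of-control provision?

The purchase adds only to Pablo's holdings (Beatriz's stake shrinks), so Pablo is the only person who could newly come to control Anchor.
Pablo holds 80% of Halcyon, so Pablo controls Halcyon.
Neither Pablo nor any entity Pablo controls holds any voting interest in Anchor.
So before the transaction, Pablo does not control Anchor.
After the purchase, Pablo holds 99% of Brightwater directly, and Beatriz's stake falls to 1%.
Pablo holds 99% of Brightwater, so Pablo controls Brightwater.
Brightwater holds 92% of Anchor, so Pablo controls Anchor.
Pablo did not control Anchor before and does after, so the clause is triggered.

Yes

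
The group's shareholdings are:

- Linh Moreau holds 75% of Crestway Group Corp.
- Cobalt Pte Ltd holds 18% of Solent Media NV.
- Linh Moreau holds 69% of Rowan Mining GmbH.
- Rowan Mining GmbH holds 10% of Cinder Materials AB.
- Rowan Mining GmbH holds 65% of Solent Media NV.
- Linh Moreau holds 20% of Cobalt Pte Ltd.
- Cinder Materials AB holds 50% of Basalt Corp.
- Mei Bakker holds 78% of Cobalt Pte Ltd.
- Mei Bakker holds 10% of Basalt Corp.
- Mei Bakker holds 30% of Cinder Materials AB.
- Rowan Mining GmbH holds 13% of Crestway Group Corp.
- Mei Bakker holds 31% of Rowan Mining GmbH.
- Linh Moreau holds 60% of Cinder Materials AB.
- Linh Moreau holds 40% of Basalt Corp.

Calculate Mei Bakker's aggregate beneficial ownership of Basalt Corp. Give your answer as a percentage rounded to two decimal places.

26.55%

Mei reaches Basalt along 3 paths.
Via Rowan → Cinder: 31% × 10% × 50% = 1.55%.
Via Cinder: 30% × 50% = 15%.
Direct stake: 10% = 10%.
Total: 1.55% + 15% + 10% = 26.55%.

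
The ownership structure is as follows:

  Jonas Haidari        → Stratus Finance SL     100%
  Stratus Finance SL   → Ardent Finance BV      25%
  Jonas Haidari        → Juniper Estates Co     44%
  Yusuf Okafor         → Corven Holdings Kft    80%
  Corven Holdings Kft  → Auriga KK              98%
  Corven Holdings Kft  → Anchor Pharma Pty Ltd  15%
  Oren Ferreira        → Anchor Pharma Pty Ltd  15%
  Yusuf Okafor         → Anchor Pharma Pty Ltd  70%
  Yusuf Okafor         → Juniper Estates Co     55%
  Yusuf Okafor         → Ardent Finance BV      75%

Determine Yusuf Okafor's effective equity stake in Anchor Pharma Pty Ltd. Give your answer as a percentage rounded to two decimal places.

Yusuf reaches Anchor along 2 paths.
Via Corven: 80% × 15% = 12%.
Direct stake: 70% = 70%.
Total: 12% + 70% = 82%.
Rounded: 82.00%.

82.00%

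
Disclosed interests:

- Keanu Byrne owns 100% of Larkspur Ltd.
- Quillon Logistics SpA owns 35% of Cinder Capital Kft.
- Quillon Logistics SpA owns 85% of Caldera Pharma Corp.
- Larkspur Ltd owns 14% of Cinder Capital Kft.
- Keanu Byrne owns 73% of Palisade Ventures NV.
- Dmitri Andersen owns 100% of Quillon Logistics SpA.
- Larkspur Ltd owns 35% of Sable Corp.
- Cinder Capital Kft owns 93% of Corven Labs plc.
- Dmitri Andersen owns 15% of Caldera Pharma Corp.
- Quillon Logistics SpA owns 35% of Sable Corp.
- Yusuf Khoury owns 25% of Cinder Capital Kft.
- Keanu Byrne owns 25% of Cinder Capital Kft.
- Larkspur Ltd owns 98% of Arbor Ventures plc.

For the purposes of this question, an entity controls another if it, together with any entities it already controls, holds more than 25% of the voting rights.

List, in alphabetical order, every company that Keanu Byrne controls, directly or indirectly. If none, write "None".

Arbor Ventures plc, Cinder Capital Kft, Corven Labs plc, Larkspur Ltd, Palisade Ventures NV, Sable Corp

Keanu holds 100% of Larkspur, so Keanu controls Larkspur.
Larkspur and Keanu together hold 14% + 25% = 39% of Cinder, so Keanu controls Cinder.
Larkspur holds 35% of Sable, so Keanu controls Sable.
Larkspur holds 98% of Arbor, so Keanu controls Arbor.
Keanu holds 73% of Palisade, so Keanu controls Palisade.
Cinder holds 93% of Corven, so Keanu controls Corven.
No other company's threshold is met.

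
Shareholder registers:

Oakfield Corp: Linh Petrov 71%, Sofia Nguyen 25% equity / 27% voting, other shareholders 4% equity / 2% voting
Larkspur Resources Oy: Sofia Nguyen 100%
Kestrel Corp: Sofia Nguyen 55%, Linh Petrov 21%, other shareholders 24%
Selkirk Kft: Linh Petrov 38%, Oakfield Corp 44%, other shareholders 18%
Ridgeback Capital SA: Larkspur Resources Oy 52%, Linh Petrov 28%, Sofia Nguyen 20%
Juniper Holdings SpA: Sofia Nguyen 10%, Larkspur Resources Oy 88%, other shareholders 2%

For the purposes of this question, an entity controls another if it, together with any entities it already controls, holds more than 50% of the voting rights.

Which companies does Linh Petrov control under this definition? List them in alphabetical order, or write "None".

Linh holds 71% of Oakfield, so Linh controls Oakfield.
Linh and Oakfield together hold 38% + 44% = 82% of Selkirk, so Linh controls Selkirk.
No other company's threshold is met.

Oakfield Corp, Selkirk Kft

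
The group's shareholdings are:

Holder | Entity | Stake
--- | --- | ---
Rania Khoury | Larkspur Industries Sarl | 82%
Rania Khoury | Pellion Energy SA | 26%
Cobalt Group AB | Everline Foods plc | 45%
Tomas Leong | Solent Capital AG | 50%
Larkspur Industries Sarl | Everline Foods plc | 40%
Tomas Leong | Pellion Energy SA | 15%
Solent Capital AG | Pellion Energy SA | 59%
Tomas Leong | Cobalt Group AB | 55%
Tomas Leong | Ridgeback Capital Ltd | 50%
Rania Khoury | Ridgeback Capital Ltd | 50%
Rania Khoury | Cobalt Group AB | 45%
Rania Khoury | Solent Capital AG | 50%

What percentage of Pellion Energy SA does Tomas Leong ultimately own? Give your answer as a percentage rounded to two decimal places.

Tomas reaches Pellion along 2 paths.
Via Solent: 50% × 59% = 29.5%.
Direct stake: 15% = 15%.
Total: 29.5% + 15% = 44.5%.
Rounded: 44.50%.

44.50%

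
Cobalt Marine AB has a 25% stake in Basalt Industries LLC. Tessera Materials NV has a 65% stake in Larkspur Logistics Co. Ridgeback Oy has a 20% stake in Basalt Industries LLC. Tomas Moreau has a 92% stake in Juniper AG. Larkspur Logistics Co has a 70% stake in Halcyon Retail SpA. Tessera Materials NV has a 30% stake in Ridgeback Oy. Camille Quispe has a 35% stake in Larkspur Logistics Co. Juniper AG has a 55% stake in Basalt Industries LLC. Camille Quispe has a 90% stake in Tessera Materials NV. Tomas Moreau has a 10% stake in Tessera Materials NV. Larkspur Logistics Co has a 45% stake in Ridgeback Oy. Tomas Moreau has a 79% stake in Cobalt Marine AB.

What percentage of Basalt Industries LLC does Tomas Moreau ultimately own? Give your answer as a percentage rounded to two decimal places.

Tomas reaches Basalt along 4 paths.
Via Cobalt: 79% × 25% = 19.75%.
Via Tessera → Larkspur → Ridgeback: 10% × 65% × 45% × 20% = 0.585%.
Via Tessera → Ridgeback: 10% × 30% × 20% = 0.6%.
Via Juniper: 92% × 55% = 50.6%.
Total: 19.75% + 0.585% + 0.6% + 50.6% = 71.535%.
Rounded: 71.54%.

71.54%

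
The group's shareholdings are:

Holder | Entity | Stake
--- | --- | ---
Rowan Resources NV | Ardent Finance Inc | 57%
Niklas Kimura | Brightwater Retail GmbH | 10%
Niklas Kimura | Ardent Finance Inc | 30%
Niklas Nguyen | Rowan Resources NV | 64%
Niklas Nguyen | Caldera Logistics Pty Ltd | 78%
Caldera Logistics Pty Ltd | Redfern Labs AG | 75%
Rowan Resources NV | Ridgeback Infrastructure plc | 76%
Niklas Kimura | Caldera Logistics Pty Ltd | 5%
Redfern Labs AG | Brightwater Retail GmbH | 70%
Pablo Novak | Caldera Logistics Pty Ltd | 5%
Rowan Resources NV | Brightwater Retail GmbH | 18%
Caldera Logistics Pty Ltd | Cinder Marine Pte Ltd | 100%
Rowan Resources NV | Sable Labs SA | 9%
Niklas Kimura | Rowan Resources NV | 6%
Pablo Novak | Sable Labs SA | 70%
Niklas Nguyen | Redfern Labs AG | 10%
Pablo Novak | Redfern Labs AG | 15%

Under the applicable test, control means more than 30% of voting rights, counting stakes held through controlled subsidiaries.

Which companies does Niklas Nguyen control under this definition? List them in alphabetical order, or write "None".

Niklas Nguyen holds 78% of Caldera, so Niklas Nguyen controls Caldera.
Niklas Nguyen holds 64% of Rowan, so Niklas Nguyen controls Rowan.
Niklas Nguyen and Caldera together hold 10% + 75% = 85% of Redfern, so Niklas Nguyen controls Redfern.
Rowan holds 76% of Ridgeback, so Niklas Nguyen controls Ridgeback.
Rowan and Redfern together hold 18% + 70% = 88% of Brightwater, so Niklas Nguyen controls Brightwater.
Rowan holds 57% of Ardent, so Niklas Nguyen controls Ardent.
Caldera holds 100% of Cinder, so Niklas Nguyen controls Cinder.
No other company's threshold is met.

Ardent Finance Inc, Brightwater Retail GmbH, Caldera Logistics Pty Ltd, Cinder Marine Pte Ltd, Redfern Labs AG, Ridgeback Infrastructure plc, Rowan Resources NV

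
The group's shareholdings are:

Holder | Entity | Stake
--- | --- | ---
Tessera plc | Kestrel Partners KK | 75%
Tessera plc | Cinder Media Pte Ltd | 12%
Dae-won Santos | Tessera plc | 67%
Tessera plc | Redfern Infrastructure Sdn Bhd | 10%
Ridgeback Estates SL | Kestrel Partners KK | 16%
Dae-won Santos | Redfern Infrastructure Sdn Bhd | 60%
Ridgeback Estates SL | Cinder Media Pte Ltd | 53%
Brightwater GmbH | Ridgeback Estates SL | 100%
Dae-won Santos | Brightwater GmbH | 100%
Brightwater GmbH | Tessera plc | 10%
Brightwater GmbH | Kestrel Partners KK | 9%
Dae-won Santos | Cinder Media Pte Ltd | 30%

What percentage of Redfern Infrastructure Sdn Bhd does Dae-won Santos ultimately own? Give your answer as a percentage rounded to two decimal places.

Dae-won reaches Redfern along 3 paths.
Via Tessera: 67% × 10% = 6.7%.
Via Brightwater → Tessera: 100% × 10% × 10% = 1%.
Direct stake: 60% = 60%.
Total: 6.7% + 1% + 60% = 67.7%.
Rounded: 67.70%.

67.70%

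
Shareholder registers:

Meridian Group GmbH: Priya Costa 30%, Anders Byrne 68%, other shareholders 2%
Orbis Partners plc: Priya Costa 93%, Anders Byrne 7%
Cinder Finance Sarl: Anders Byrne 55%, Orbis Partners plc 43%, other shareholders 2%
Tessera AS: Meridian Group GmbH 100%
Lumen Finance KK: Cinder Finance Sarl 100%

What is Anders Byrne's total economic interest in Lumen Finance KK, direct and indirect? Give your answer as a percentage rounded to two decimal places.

Anders reaches Lumen along 2 paths.
Via Cinder: 55% × 100% = 55%.
Via Orbis → Cinder: 7% × 43% × 100% = 3.01%.
Total: 55% + 3.01% = 58.01%.

58.01%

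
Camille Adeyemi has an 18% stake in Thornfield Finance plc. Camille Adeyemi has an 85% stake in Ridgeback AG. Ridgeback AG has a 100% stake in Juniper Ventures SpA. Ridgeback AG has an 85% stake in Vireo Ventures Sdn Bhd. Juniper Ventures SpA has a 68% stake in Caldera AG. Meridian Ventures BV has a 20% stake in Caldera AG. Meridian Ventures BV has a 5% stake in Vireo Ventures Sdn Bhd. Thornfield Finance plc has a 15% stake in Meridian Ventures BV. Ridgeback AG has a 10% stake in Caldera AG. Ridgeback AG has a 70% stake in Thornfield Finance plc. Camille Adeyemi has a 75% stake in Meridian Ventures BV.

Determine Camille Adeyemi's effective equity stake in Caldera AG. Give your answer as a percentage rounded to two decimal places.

83.63%

Camille reaches Caldera along 5 paths.
Via Ridgeback → Juniper: 85% × 100% × 68% = 57.8%.
Via Ridgeback: 85% × 10% = 8.5%.
Via Ridgeback → Thornfield → Meridian: 85% × 70% × 15% × 20% = 1.785%.
Via Thornfield → Meridian: 18% × 15% × 20% = 0.54%.
Via Meridian: 75% × 20% = 15%.
Total: 57.8% + 8.5% + 1.785% + 0.54% + 15% = 83.625%.
Rounded: 83.63%.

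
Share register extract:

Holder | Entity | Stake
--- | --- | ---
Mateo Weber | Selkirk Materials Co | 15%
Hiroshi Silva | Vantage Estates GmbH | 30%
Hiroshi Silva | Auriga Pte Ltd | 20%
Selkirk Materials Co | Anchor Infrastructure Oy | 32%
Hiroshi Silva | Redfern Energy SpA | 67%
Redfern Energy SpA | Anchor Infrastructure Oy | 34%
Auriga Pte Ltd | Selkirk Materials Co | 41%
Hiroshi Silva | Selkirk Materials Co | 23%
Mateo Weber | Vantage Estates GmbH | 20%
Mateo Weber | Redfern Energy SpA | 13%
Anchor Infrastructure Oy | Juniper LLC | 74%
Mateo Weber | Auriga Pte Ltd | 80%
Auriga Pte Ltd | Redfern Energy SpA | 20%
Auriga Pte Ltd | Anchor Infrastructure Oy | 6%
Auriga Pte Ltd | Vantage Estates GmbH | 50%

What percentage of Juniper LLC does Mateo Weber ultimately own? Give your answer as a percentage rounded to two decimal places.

22.17%

Mateo reaches Juniper along 5 paths.
Via Selkirk → Anchor: 15% × 32% × 74% = 3.552%.
Via Auriga → Selkirk → Anchor: 80% × 41% × 32% × 74% = 7.76704%.
Via Auriga → Redfern → Anchor: 80% × 20% × 34% × 74% = 4.0256%.
Via Redfern → Anchor: 13% × 34% × 74% = 3.2708%.
Via Auriga → Anchor: 80% × 6% × 74% = 3.552%.
Total: 3.552% + 7.76704% + 4.0256% + 3.2708% + 3.552% = 22.16744%.
Rounded: 22.17%.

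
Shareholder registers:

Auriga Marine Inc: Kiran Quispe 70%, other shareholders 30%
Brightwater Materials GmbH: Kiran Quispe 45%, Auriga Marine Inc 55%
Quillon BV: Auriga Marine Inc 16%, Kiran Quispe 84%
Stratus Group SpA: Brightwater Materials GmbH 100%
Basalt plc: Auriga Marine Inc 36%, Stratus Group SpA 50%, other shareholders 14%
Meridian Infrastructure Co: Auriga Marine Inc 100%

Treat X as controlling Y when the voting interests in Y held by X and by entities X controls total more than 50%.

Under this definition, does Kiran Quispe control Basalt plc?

Yes

Kiran holds 70% of Auriga, so Kiran controls Auriga.
Kiran and Auriga together hold 45% + 55% = 100% of Brightwater, so Kiran controls Brightwater.
Brightwater holds 100% of Stratus, so Kiran controls Stratus.
Auriga and Stratus together hold 36% + 50% = 86% of Basalt, so Kiran controls Basalt.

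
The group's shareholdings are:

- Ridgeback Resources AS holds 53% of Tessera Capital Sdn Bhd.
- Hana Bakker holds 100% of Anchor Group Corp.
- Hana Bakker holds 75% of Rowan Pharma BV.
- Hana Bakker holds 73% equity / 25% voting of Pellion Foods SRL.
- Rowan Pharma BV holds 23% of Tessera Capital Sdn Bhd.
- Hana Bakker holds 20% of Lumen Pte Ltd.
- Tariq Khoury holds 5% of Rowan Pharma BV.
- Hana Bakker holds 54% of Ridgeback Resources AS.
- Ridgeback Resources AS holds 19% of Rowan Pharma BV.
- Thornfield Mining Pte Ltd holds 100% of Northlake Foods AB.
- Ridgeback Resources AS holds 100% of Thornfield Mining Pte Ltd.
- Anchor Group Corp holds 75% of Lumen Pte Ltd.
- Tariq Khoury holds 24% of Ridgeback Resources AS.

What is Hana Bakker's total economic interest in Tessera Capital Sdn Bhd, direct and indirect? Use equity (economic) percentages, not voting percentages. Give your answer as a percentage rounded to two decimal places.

Hana reaches Tessera along 3 paths.
Via Ridgeback → Rowan: 54% × 19% × 23% = 2.3598%.
Via Rowan: 75% × 23% = 17.25%.
Via Ridgeback: 54% × 53% = 28.62%.
Total: 2.3598% + 17.25% + 28.62% = 48.2298%.
Rounded: 48.23%.

48.23%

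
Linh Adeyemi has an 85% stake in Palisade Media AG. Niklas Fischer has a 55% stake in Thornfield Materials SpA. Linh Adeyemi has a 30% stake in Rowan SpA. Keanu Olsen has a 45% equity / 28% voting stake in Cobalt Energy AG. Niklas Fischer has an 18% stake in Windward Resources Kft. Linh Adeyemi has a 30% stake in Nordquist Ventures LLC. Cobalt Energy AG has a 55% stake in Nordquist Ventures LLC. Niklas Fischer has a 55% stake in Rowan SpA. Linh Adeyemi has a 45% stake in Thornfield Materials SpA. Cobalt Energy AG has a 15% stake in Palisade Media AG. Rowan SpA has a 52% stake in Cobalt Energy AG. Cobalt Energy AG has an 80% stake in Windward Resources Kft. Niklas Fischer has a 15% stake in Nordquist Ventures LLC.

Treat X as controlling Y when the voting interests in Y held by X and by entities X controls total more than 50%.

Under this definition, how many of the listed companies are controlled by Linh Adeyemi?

Linh holds 85% of Palisade, so Linh controls Palisade.
No other company's threshold is met.
Linh controls 1 company.

1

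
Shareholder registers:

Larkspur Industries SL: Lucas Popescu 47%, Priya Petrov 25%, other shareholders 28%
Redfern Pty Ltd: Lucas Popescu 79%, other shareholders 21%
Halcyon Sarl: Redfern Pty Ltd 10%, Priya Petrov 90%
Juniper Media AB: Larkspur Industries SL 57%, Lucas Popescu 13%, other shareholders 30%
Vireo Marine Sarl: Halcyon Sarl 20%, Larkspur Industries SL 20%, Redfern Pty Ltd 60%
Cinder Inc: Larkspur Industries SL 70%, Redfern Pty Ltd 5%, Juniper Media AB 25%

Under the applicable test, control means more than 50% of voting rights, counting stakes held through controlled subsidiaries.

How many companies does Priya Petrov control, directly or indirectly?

1

Priya holds 90% of Halcyon, so Priya controls Halcyon.
No other company's threshold is met.
Priya controls 1 company.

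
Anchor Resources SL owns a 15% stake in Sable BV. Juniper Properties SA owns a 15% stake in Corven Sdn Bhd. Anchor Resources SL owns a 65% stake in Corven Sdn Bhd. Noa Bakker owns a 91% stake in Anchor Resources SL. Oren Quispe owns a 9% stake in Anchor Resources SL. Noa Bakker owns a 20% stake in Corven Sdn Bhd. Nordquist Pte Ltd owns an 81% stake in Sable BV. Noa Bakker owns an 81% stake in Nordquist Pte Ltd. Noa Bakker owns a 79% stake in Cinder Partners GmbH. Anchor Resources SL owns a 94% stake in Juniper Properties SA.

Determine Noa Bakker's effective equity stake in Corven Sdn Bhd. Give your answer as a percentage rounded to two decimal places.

Noa reaches Corven along 3 paths.
Direct stake: 20% = 20%.
Via Anchor: 91% × 65% = 59.15%.
Via Anchor → Juniper: 91% × 94% × 15% = 12.831%.
Total: 20% + 59.15% + 12.831% = 91.981%.
Rounded: 91.98%.

91.98%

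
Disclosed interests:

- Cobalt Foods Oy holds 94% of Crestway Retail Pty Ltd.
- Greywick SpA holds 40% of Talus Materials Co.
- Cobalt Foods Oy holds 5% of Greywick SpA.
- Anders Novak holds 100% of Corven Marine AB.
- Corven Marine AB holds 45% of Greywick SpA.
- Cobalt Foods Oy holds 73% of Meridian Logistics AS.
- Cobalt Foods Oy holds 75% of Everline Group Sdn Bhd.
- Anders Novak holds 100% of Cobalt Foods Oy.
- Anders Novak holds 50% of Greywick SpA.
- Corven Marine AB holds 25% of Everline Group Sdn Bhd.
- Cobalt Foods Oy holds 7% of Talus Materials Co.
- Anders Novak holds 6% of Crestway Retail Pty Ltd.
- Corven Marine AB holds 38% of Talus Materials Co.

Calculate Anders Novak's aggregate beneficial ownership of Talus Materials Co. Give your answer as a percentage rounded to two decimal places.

Anders reaches Talus along 5 paths.
Via Corven: 100% × 38% = 38%.
Via Cobalt: 100% × 7% = 7%.
Via Corven → Greywick: 100% × 45% × 40% = 18%.
Via Cobalt → Greywick: 100% × 5% × 40% = 2%.
Via Greywick: 50% × 40% = 20%.
Total: 38% + 7% + 18% + 2% + 20% = 85%.
Rounded: 85.00%.

85.00%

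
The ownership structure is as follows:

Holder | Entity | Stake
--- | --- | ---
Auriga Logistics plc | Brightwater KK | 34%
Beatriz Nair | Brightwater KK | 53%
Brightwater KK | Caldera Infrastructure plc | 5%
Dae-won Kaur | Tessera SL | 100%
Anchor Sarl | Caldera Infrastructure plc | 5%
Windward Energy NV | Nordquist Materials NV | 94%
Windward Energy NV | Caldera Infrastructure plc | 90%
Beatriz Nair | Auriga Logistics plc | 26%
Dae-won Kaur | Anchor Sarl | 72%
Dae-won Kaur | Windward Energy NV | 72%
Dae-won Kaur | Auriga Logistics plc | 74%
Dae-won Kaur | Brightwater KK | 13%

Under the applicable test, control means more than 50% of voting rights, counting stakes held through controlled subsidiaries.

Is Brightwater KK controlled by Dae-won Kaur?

Dae-won holds 74% of Auriga, so Dae-won controls Auriga.
Dae-won holds 72% of Windward, so Dae-won controls Windward.
Dae-won holds 72% of Anchor, so Dae-won controls Anchor.
Anchor and Windward together hold 5% + 90% = 95% of Caldera, so Dae-won controls Caldera.
Dae-won holds 100% of Tessera, so Dae-won controls Tessera.
Windward holds 94% of Nordquist, so Dae-won controls Nordquist.
In Brightwater, Dae-won's side holds only 34% + 13% = 47%, not > 50%.
So Dae-won does not control Brightwater.

No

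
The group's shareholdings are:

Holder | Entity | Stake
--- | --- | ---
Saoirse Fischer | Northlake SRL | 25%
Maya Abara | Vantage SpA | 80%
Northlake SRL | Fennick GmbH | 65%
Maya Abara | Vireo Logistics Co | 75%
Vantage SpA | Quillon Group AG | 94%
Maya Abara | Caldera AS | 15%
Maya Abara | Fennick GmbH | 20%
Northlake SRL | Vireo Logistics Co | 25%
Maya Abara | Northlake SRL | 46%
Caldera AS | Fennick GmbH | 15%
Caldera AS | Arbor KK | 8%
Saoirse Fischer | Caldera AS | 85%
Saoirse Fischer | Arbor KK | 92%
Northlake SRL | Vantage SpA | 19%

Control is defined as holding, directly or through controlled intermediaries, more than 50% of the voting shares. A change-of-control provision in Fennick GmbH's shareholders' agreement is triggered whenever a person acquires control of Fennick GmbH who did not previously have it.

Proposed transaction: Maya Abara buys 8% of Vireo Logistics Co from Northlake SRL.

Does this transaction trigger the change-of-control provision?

The purchase adds only to Maya's holdings (Northlake's stake shrinks), so Maya is the only person who could newly come to control Fennick.
Maya holds 80% of Vantage, so Maya controls Vantage.
Maya holds 75% of Vireo, so Maya controls Vireo.
Vantage holds 94% of Quillon, so Maya controls Quillon.
In Fennick, Maya's side holds only 20%, not > 50%.
So before the transaction, Maya does not control Fennick.
After the purchase, Maya's direct stake in Vireo rises to 75% + 8% = 83%, and Northlake's stake falls to 17%.
Maya holds 83% of Vireo, so Maya controls Vireo.
After the transaction, Maya's side holds 20% of Fennick, not > 50%, so Maya still does not control Fennick.
No new person acquires control, so the clause is not triggered.

No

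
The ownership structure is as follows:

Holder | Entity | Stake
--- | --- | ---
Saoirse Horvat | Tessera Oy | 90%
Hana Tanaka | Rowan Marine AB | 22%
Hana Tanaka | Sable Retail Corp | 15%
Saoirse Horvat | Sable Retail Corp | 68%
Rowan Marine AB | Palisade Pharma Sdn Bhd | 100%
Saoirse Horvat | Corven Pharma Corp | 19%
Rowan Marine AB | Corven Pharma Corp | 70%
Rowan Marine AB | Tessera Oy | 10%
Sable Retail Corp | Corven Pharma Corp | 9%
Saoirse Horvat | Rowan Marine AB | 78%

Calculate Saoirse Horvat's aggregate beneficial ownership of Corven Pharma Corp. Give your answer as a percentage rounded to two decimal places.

79.72%

Saoirse reaches Corven along 3 paths.
Via Rowan: 78% × 70% = 54.6%.
Direct stake: 19% = 19%.
Via Sable: 68% × 9% = 6.12%.
Total: 54.6% + 19% + 6.12% = 79.72%.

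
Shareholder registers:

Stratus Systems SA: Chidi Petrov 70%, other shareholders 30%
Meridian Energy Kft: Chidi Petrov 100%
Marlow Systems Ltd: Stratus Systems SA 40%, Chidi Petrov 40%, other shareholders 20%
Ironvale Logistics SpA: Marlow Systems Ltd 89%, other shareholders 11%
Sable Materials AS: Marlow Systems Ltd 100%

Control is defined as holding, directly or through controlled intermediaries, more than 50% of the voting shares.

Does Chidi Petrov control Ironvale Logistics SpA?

Yes

Chidi holds 70% of Stratus, so Chidi controls Stratus.
Stratus and Chidi together hold 40% + 40% = 80% of Marlow, so Chidi controls Marlow.
Marlow holds 89% of Ironvale, so Chidi controls Ironvale.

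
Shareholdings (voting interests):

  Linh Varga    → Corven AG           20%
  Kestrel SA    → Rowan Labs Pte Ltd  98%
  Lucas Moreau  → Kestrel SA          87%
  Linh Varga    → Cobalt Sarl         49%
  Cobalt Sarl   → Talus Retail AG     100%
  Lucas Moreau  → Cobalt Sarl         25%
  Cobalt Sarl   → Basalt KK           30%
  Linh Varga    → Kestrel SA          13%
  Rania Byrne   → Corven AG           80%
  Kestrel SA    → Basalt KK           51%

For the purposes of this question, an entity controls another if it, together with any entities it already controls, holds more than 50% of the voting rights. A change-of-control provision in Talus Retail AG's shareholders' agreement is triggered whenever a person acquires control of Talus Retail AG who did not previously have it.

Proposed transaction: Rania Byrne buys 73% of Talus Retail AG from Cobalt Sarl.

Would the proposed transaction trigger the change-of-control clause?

Yes

The purchase adds only to Rania's holdings (Cobalt's stake shrinks), so Rania is the only person who could newly come to control Talus.
Rania holds 80% of Corven, so Rania controls Corven.
Neither Rania nor any entity Rania controls holds any voting interest in Talus.
So before the transaction, Rania does not control Talus.
After the purchase, Rania holds 73% of Talus directly, and Cobalt's stake falls to 27%.
Rania holds 73% of Talus, so Rania controls Talus.
Rania did not control Talus before and does after, so the clause is triggered.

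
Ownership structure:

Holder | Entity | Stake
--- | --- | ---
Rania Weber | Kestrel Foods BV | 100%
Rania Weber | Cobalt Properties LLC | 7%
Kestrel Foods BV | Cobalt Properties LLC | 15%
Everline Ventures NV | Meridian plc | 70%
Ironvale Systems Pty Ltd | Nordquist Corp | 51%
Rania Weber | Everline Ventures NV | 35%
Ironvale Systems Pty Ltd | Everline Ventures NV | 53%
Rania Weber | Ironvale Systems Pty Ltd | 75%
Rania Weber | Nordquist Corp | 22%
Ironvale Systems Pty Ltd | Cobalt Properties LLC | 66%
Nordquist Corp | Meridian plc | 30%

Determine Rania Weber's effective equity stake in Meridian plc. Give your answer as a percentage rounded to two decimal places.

Rania reaches Meridian along 4 paths.
Via Ironvale → Everline: 75% × 53% × 70% = 27.825%.
Via Everline: 35% × 70% = 24.5%.
Via Ironvale → Nordquist: 75% × 51% × 30% = 11.475%.
Via Nordquist: 22% × 30% = 6.6%.
Total: 27.825% + 24.5% + 11.475% + 6.6% = 70.4%.
Rounded: 70.40%.

70.40%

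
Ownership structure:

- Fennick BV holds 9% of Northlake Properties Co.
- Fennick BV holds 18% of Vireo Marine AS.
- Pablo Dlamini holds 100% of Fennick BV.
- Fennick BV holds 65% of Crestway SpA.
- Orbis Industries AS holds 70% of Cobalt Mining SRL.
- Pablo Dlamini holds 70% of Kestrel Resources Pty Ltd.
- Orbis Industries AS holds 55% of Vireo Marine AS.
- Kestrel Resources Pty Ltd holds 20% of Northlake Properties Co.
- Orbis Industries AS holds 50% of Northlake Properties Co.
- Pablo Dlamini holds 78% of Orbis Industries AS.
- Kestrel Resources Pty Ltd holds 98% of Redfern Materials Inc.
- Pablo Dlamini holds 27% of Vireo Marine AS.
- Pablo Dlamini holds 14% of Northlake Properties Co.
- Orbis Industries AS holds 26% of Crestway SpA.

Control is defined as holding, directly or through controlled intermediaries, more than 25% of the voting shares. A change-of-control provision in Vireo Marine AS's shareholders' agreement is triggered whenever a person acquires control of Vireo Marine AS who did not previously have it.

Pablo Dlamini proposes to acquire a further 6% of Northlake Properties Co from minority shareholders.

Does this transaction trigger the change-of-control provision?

No

The purchase changes only Pablo's holdings, so Pablo is the only person who could newly come to control Vireo.
Pablo holds 100% of Fennick, so Pablo controls Fennick.
Pablo holds 78% of Orbis, so Pablo controls Orbis.
Fennick and Pablo and Orbis together hold 18% + 27% + 55% = 100% of Vireo, so Pablo controls Vireo.
So Pablo already controls Vireo before the transaction.
After the purchase, Pablo's direct stake in Northlake rises to 14% + 6% = 20%.
Pablo controlled Vireo already, so this is not a new person acquiring control; every other person's position is unchanged or reduced.
No new person acquires control, so the clause is not triggered.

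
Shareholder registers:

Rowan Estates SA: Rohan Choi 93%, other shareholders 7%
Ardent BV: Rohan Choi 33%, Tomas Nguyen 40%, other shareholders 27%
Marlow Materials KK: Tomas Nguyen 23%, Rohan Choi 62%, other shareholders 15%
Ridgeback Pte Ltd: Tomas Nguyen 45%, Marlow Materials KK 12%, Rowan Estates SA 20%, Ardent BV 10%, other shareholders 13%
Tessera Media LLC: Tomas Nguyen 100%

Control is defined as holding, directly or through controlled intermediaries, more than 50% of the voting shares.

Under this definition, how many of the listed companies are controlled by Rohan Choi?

Rohan holds 93% of Rowan, so Rohan controls Rowan.
Rohan holds 62% of Marlow, so Rohan controls Marlow.
No other company's threshold is met.
Rohan controls 2 companies.

2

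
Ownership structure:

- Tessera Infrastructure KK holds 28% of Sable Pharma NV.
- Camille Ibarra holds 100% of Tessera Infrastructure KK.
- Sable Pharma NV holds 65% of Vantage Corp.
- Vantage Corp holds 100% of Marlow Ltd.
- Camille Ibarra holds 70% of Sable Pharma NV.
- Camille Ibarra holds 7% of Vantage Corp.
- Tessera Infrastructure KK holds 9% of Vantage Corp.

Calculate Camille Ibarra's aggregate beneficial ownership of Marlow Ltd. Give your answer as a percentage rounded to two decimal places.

79.70%

Camille reaches Marlow along 4 paths.
Via Tessera → Sable → Vantage: 100% × 28% × 65% × 100% = 18.2%.
Via Sable → Vantage: 70% × 65% × 100% = 45.5%.
Via Vantage: 7% × 100% = 7%.
Via Tessera → Vantage: 100% × 9% × 100% = 9%.
Total: 18.2% + 45.5% + 7% + 9% = 79.7%.
Rounded: 79.70%.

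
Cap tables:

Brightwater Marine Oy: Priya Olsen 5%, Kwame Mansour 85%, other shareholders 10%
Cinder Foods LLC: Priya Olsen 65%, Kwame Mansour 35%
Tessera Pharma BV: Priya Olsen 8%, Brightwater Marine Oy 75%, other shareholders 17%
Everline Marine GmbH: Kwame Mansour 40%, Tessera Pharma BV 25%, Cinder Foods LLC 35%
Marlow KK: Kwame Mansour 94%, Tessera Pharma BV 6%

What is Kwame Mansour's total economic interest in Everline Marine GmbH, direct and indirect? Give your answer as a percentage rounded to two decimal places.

68.19%

Kwame reaches Everline along 3 paths.
Direct stake: 40% = 40%.
Via Brightwater → Tessera: 85% × 75% × 25% = 15.9375%.
Via Cinder: 35% × 35% = 12.25%.
Total: 40% + 15.9375% + 12.25% = 68.1875%.
Rounded: 68.19%.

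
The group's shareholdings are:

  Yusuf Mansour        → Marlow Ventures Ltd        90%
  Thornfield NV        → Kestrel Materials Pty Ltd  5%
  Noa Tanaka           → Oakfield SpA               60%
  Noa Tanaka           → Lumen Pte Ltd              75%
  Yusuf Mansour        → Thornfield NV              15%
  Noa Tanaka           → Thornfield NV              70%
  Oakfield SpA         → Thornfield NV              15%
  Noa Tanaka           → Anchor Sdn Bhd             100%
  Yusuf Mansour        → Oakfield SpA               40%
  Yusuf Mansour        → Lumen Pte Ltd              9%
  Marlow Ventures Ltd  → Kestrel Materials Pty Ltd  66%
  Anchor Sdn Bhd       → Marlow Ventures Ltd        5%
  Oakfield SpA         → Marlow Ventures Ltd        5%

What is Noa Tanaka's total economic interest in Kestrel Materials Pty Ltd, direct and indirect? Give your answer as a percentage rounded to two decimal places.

Noa reaches Kestrel along 4 paths.
Via Oakfield → Marlow: 60% × 5% × 66% = 1.98%.
Via Anchor → Marlow: 100% × 5% × 66% = 3.3%.
Via Thornfield: 70% × 5% = 3.5%.
Via Oakfield → Thornfield: 60% × 15% × 5% = 0.45%.
Total: 1.98% + 3.3% + 3.5% + 0.45% = 9.23%.

9.23%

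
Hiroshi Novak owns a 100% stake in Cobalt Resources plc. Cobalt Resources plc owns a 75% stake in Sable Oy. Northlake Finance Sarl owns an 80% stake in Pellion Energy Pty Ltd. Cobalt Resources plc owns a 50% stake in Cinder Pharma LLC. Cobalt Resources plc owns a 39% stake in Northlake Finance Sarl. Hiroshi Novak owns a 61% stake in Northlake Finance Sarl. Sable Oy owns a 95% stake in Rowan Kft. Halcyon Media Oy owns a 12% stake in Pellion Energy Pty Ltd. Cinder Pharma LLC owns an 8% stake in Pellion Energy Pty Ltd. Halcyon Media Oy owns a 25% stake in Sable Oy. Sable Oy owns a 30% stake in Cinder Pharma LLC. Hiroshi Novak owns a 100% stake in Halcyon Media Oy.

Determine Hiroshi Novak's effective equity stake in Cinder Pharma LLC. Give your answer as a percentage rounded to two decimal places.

Hiroshi reaches Cinder along 3 paths.
Via Cobalt: 100% × 50% = 50%.
Via Cobalt → Sable: 100% × 75% × 30% = 22.5%.
Via Halcyon → Sable: 100% × 25% × 30% = 7.5%.
Total: 50% + 22.5% + 7.5% = 80%.
Rounded: 80.00%.

80.00%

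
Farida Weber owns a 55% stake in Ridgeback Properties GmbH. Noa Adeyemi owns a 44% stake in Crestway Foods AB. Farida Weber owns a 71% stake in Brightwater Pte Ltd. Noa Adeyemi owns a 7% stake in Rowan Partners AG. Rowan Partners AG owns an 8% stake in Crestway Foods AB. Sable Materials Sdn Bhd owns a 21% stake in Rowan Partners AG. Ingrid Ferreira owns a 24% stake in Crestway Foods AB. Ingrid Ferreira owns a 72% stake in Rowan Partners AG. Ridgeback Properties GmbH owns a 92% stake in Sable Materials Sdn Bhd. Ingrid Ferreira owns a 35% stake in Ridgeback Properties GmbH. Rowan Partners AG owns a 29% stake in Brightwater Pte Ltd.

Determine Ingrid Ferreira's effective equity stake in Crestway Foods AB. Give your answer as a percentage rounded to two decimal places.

30.30%

Ingrid reaches Crestway along 3 paths.
Direct stake: 24% = 24%.
Via Ridgeback → Sable → Rowan: 35% × 92% × 21% × 8% = 0.54096%.
Via Rowan: 72% × 8% = 5.76%.
Total: 24% + 0.54096% + 5.76% = 30.30096%.
Rounded: 30.30%.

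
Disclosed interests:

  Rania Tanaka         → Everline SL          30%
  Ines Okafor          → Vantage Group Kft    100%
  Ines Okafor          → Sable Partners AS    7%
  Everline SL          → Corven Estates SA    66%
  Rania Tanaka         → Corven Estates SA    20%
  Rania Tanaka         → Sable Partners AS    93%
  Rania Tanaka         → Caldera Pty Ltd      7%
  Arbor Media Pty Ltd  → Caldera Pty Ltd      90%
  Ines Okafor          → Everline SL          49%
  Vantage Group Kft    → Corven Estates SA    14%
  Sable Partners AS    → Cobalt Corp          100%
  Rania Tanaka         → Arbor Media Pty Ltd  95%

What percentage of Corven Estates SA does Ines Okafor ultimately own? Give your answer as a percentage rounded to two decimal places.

46.34%

Ines reaches Corven along 2 paths.
Via Everline: 49% × 66% = 32.34%.
Via Vantage: 100% × 14% = 14%.
Total: 32.34% + 14% = 46.34%.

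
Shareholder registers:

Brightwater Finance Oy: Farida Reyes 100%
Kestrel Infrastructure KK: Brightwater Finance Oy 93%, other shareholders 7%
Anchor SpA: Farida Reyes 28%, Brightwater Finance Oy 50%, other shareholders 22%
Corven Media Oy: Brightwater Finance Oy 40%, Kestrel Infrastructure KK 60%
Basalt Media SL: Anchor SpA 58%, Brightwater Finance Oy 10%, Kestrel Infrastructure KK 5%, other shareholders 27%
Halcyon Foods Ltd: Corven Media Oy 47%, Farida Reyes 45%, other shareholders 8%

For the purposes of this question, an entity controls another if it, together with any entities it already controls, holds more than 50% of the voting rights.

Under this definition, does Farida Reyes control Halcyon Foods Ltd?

Farida holds 100% of Brightwater, so Farida controls Brightwater.
Brightwater holds 93% of Kestrel, so Farida controls Kestrel.
Brightwater and Kestrel together hold 40% + 60% = 100% of Corven, so Farida controls Corven.
Corven and Farida together hold 47% + 45% = 92% of Halcyon, so Farida controls Halcyon.

Yes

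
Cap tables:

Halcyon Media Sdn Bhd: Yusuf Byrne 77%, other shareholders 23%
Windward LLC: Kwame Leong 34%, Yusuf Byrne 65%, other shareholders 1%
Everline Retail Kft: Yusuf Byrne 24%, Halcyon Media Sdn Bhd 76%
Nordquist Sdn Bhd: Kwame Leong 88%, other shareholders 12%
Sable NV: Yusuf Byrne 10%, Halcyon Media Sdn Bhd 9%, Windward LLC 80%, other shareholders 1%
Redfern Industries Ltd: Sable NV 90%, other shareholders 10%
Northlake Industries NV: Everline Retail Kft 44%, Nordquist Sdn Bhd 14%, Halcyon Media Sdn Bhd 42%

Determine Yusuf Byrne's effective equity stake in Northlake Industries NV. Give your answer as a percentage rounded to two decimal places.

Yusuf reaches Northlake along 3 paths.
Via Everline: 24% × 44% = 10.56%.
Via Halcyon → Everline: 77% × 76% × 44% = 25.7488%.
Via Halcyon: 77% × 42% = 32.34%.
Total: 10.56% + 25.7488% + 32.34% = 68.6488%.
Rounded: 68.65%.

68.65%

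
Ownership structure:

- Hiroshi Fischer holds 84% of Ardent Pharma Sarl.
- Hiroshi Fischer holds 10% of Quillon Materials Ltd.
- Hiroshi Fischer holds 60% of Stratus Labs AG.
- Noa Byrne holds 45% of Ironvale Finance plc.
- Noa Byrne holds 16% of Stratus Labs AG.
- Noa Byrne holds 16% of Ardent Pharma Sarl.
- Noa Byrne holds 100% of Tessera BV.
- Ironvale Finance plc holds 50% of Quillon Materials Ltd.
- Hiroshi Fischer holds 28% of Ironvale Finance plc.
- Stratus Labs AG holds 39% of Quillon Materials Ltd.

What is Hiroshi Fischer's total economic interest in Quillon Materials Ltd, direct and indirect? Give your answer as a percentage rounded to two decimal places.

47.40%

Hiroshi reaches Quillon along 3 paths.
Direct stake: 10% = 10%.
Via Stratus: 60% × 39% = 23.4%.
Via Ironvale: 28% × 50% = 14%.
Total: 10% + 23.4% + 14% = 47.4%.
Rounded: 47.40%.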